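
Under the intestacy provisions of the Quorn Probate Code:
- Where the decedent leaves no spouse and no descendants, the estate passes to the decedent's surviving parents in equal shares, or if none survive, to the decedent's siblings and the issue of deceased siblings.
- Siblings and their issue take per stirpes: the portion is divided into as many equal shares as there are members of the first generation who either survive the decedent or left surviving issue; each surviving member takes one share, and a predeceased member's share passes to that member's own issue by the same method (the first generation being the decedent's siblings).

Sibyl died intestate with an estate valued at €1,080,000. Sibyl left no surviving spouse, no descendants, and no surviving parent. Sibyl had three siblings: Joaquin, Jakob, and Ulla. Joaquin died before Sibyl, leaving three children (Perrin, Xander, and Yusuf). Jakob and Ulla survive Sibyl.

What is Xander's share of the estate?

The entire €1,080,000 passes to the siblings and their issue.
That amount (€1,080,000) is divided into 3 shares of €360,000: Jakob and Ulla each take €360,000; Joaquin's €360,000 share passes to Joaquin's issue.
Joaquin's share (€360,000) is divided into 3 shares of €120,000: Perrin, Xander, and Yusuf each take €120,000.

Xander receives €120,000.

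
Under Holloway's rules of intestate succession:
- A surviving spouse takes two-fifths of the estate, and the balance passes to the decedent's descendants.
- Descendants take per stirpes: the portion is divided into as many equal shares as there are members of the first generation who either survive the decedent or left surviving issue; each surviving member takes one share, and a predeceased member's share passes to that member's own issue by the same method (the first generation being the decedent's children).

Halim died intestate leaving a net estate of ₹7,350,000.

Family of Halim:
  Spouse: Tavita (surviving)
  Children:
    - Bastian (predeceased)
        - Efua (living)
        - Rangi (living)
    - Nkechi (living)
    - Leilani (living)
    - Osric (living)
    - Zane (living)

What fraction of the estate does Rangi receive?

Tavita takes two-fifths of ₹7,350,000 = ₹2,940,000. The remaining ₹4,410,000 passes to the descendants.
The descendants' portion (₹4,410,000) is divided into 5 shares of ₹882,000: Nkechi, Leilani, Osric, and Zane each take ₹882,000; Bastian's ₹882,000 share passes to Bastian's issue.
Bastian's share (₹882,000) is divided into 2 shares of ₹441,000: Efua and Rangi each take ₹441,000.

Rangi receives 3/50 of the estate.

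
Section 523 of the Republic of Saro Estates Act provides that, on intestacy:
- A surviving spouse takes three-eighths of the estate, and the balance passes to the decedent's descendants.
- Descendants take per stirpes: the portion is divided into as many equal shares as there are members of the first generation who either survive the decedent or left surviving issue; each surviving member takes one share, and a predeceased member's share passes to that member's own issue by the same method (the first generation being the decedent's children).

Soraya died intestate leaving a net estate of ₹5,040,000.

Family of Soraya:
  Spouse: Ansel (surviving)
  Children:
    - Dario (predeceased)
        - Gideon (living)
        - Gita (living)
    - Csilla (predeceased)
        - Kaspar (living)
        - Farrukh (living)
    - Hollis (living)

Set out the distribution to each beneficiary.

Ansel takes three-eighths of ₹5,040,000 = ₹1,890,000. The remaining ₹3,150,000 passes to the descendants.
The descendants' portion (₹3,150,000) is divided into 3 shares of ₹1,050,000: Hollis takes ₹1,050,000; Dario's ₹1,050,000 share passes to Dario's issue; Csilla's ₹1,050,000 share passes to Csilla's issue.
Dario's share (₹1,050,000) is divided into 2 shares of ₹525,000: Gideon and Gita each take ₹525,000.
Csilla's share (₹1,050,000) is divided into 2 shares of ₹525,000: Kaspar and Farrukh each take ₹525,000.

Ansel: ₹1,890,000; Gideon: ₹525,000; Gita: ₹525,000; Kaspar: ₹525,000; Farrukh: ₹525,000; Hollis: ₹1,050,000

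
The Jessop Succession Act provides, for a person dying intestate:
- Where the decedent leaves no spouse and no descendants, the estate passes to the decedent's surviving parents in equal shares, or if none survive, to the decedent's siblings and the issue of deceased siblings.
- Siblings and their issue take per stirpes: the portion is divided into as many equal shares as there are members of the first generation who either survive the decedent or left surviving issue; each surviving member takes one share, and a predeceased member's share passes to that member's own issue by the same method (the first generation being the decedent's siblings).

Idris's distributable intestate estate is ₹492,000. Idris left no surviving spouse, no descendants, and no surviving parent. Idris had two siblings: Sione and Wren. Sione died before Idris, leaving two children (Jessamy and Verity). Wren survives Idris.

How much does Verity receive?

Verity receives ₹123,000.

The entire ₹492,000 passes to the siblings and their issue.
That amount (₹492,000) is divided into 2 shares of ₹246,000: Wren takes ₹246,000; Sione's ₹246,000 share passes to Sione's issue.
Sione's share (₹246,000) is divided into 2 shares of ₹123,000: Jessamy and Verity each take ₹123,000.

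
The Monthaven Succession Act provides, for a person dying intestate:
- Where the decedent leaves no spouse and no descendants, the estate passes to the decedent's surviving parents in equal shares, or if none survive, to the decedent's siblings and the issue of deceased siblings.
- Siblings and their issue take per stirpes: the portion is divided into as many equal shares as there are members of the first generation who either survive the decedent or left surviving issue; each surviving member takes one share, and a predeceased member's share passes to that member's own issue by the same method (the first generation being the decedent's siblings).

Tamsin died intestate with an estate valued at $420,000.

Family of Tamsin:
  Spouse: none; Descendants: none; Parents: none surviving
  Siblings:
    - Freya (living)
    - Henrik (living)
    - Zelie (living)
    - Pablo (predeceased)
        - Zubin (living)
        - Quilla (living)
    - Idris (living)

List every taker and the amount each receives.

Freya: $84,000; Henrik: $84,000; Zelie: $84,000; Zubin: $42,000; Quilla: $42,000; Idris: $84,000

The entire $420,000 passes to the siblings and their issue.
That amount ($420,000) is divided into 5 shares of $84,000: Freya, Henrik, Zelie, and Idris each take $84,000; Pablo's $84,000 share passes to Pablo's issue.
Pablo's share ($84,000) is divided into 2 shares of $42,000: Zubin and Quilla each take $42,000.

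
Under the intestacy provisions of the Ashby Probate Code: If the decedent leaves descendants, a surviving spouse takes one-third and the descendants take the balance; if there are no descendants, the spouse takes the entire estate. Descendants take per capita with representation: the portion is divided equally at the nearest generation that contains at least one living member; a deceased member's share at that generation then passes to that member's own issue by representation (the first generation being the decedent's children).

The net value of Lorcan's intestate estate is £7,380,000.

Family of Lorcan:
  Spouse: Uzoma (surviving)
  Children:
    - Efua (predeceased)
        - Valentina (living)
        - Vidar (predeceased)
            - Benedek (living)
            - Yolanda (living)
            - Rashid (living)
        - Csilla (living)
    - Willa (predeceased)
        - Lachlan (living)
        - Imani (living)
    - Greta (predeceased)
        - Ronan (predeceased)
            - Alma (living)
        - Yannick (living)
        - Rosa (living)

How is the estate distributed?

Uzoma takes one-third of £7,380,000 = £2,460,000. The remaining £4,920,000 passes to the descendants.
No child survives, so the initial division is made at the grandchildren's generation.
The descendants' portion (£4,920,000) is divided into 8 shares of £615,000: Valentina, Csilla, Lachlan, Imani, Yannick, and Rosa each take £615,000; Vidar's £615,000 share passes to Vidar's issue; Ronan's £615,000 share passes to Ronan's issue.
Vidar's share (£615,000) is divided into 3 shares of £205,000: Benedek, Yolanda, and Rashid each take £205,000.
Ronan's share (£615,000) passes entirely to Alma.

Uzoma: £2,460,000; Valentina: £615,000; Benedek: £205,000; Yolanda: £205,000; Rashid: £205,000; Csilla: £615,000; Lachlan: £615,000; Imani: £615,000; Alma: £615,000; Yannick: £615,000; Rosa: £615,000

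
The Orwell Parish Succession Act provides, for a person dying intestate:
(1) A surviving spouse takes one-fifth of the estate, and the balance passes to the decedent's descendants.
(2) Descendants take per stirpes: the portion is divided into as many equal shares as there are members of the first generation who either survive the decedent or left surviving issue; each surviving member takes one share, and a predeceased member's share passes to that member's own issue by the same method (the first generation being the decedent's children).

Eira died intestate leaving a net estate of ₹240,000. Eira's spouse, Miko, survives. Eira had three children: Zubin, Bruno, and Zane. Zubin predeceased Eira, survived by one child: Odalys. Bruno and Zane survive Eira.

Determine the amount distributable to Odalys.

Miko takes one-fifth of ₹240,000 = ₹48,000. The remaining ₹192,000 passes to the descendants.
The descendants' portion (₹192,000) is divided into 3 shares of ₹64,000: Bruno and Zane each take ₹64,000; Zubin's ₹64,000 share passes to Zubin's issue.
Zubin's share (₹64,000) passes entirely to Odalys.

Odalys receives ₹64,000.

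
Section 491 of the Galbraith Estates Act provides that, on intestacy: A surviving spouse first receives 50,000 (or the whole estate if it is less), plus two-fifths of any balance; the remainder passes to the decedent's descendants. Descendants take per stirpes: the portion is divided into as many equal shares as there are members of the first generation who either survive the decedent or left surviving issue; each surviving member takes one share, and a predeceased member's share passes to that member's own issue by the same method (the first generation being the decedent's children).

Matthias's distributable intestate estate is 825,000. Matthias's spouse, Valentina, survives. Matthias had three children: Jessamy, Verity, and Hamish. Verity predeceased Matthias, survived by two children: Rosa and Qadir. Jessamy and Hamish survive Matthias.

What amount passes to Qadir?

Qadir receives 77,500.

Valentina first takes 50,000, leaving a balance of 775,000. Valentina then takes two-fifths of the balance (310,000), for a total of 360,000. The remaining 465,000 passes to the descendants.
The descendants' portion (465,000) is divided into 3 shares of 155,000: Jessamy and Hamish each take 155,000; Verity's 155,000 share passes to Verity's issue.
Verity's share (155,000) is divided into 2 shares of 77,500: Rosa and Qadir each take 77,500.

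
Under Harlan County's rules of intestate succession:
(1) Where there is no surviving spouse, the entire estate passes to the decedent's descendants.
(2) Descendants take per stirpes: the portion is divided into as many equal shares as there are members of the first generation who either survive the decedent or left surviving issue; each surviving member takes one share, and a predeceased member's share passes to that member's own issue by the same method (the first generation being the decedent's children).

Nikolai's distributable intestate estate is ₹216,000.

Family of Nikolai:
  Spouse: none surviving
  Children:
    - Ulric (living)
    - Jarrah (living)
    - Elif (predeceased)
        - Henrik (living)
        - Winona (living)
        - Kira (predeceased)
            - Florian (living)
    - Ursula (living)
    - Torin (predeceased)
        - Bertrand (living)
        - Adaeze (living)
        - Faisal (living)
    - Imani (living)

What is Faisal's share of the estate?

The entire ₹216,000 passes to the descendants.
That amount (₹216,000) is divided into 6 shares of ₹36,000: Ulric, Jarrah, Ursula, and Imani each take ₹36,000; Elif's ₹36,000 share passes to Elif's issue; Torin's ₹36,000 share passes to Torin's issue.
Elif's share (₹36,000) is divided into 3 shares of ₹12,000: Henrik and Winona each take ₹12,000; Kira's ₹12,000 share passes to Kira's issue.
Kira's share (₹12,000) passes entirely to Florian.
Torin's share (₹36,000) is divided into 3 shares of ₹12,000: Bertrand, Adaeze, and Faisal each take ₹12,000.

Faisal receives ₹12,000.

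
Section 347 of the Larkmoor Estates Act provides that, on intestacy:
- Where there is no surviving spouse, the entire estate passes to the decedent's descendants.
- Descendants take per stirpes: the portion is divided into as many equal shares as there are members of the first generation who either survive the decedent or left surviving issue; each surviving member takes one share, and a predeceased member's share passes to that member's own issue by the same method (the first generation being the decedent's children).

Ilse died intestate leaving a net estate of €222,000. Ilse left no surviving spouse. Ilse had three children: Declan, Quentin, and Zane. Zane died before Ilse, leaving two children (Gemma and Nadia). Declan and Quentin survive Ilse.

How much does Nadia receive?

Nadia receives €37,000.

The entire €222,000 passes to the descendants.
That amount (€222,000) is divided into 3 shares of €74,000: Declan and Quentin each take €74,000; Zane's €74,000 share passes to Zane's issue.
Zane's share (€74,000) is divided into 2 shares of €37,000: Gemma and Nadia each take €37,000.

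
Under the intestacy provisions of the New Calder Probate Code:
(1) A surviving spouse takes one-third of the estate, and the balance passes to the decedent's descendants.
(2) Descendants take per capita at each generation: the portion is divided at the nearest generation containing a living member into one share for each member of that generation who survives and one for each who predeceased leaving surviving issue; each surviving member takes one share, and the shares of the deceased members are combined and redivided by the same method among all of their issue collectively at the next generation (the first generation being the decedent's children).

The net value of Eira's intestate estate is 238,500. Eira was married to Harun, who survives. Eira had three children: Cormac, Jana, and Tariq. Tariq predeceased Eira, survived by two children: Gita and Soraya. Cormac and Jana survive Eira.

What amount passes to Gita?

Harun takes one-third of 238,500 = 79,500. The remaining 159,000 passes to the descendants.
The descendants' portion (159,000) is divided at the children's generation into 3 shares of 53,000. Cormac and Jana each take 53,000. The remaining share for the deceased Tariq (53,000) is carried to the next generation.
That pool (53,000) is divided at the grandchildren's generation equally among Gita and Soraya: 26,500 each.

Gita receives 26,500.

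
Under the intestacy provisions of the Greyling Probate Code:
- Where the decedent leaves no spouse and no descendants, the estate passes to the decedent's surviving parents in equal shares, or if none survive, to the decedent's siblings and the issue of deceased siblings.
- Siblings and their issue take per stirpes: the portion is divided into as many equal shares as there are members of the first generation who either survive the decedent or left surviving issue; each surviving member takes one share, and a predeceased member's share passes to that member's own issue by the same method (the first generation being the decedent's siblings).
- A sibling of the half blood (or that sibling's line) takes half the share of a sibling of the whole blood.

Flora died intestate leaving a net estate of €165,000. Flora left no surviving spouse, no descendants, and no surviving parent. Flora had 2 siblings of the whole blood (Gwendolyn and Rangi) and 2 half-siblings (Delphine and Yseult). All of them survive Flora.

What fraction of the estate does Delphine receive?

The entire €165,000 passes to the siblings and their issue.
Counting each half-blood sibling's line as half a unit, there are 3 units in €165,000, so one unit is €55,000. Whole-blood lines (Gwendolyn and Rangi) take €55,000 each; half-blood lines (Delphine and Yseult) take €27,500 each.

Delphine receives 1/6 of the estate.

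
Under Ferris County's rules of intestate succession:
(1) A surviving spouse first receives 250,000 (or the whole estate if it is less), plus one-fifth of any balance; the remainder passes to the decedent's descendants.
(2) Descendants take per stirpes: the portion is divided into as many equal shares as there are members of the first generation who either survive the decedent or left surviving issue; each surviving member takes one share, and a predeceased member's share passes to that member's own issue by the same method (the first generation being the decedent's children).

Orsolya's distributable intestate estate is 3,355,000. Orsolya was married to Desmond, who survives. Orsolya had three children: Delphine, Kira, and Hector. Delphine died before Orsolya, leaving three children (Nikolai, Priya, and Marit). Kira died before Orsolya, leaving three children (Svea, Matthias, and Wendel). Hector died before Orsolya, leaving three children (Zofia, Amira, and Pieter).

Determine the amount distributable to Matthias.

Matthias receives 276,000.

Desmond first takes 250,000, leaving a balance of 3,105,000. Desmond then takes one-fifth of the balance (621,000), for a total of 871,000. The remaining 2,484,000 passes to the descendants.
The descendants' portion (2,484,000) is divided into 3 shares of 828,000: Delphine's 828,000 share passes to Delphine's issue; Kira's 828,000 share passes to Kira's issue; Hector's 828,000 share passes to Hector's issue.
Delphine's share (828,000) is divided into 3 shares of 276,000: Nikolai, Priya, and Marit each take 276,000.
Kira's share (828,000) is divided into 3 shares of 276,000: Svea, Matthias, and Wendel each take 276,000.
Hector's share (828,000) is divided into 3 shares of 276,000: Zofia, Amira, and Pieter each take 276,000.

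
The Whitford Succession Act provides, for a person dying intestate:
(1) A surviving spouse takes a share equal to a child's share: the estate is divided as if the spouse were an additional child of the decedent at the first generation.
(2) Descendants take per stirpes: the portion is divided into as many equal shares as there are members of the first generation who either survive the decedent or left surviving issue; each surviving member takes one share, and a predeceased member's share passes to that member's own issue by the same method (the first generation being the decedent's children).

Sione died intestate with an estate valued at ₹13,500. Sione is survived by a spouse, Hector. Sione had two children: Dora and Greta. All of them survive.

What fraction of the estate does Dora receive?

The spouse counts as an additional share at the children's level, so there are 3 primary shares of ₹4,500. Hector takes one such share (₹4,500).
The children's combined portion (₹9,000) is divided into 2 shares of ₹4,500: Dora and Greta each take ₹4,500.

Dora receives 1/3 of the estate.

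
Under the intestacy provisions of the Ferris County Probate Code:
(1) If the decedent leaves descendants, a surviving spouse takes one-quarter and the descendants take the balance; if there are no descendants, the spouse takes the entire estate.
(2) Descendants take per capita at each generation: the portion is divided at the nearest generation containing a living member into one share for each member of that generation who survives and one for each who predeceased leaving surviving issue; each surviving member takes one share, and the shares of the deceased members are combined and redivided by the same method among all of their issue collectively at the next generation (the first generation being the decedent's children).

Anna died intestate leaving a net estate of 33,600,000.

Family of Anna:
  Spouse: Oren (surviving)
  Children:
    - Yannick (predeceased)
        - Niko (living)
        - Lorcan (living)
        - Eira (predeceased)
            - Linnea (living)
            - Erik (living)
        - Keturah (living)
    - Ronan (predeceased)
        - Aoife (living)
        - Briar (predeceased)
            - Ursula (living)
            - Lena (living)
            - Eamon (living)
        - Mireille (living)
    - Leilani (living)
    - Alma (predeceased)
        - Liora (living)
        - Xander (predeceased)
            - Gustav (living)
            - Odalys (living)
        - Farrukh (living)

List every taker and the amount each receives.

Oren takes one-quarter of 33,600,000 = 8,400,000. The remaining 25,200,000 passes to the descendants.
The descendants' portion (25,200,000) is divided at the children's generation into 4 shares of 6,300,000. Leilani takes 6,300,000. The 3 shares of the deceased (Yannick, Ronan, and Alma) are combined into a pool of 18,900,000.
That pool (18,900,000) is divided at the grandchildren's generation into 10 shares of 1,890,000. Niko, Lorcan, Keturah, Aoife, Mireille, Liora, and Farrukh each take 1,890,000. The 3 shares of the deceased (Eira, Briar, and Xander) are combined into a pool of 5,670,000.
That pool (5,670,000) is divided at the great-grandchildren's generation equally among Linnea, Erik, Ursula, Lena, Eamon, Gustav, and Odalys: 810,000 each.

Oren: 8,400,000; Niko: 1,890,000; Lorcan: 1,890,000; Linnea: 810,000; Erik: 810,000; Keturah: 1,890,000; Aoife: 1,890,000; Ursula: 810,000; Lena: 810,000; Eamon: 810,000; Mireille: 1,890,000; Leilani: 6,300,000; Liora: 1,890,000; Gustav: 810,000; Odalys: 810,000; Farrukh: 1,890,000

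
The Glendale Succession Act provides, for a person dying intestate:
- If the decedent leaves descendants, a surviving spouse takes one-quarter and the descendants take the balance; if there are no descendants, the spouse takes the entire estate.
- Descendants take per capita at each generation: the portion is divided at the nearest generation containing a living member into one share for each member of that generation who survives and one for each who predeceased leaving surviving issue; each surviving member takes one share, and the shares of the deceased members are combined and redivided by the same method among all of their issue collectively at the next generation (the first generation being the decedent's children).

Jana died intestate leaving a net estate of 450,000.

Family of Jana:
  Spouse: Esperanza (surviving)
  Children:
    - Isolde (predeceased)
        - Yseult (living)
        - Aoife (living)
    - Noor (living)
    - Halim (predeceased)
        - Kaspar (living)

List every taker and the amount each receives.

Esperanza: 112,500; Yseult: 75,000; Aoife: 75,000; Noor: 112,500; Kaspar: 75,000

Esperanza takes one-quarter of 450,000 = 112,500. The remaining 337,500 passes to the descendants.
The descendants' portion (337,500) is divided at the children's generation into 3 shares of 112,500. Noor takes 112,500. The 2 shares of the deceased (Isolde and Halim) are combined into a pool of 225,000.
That pool (225,000) is divided at the grandchildren's generation equally among Yseult, Aoife, and Kaspar: 75,000 each.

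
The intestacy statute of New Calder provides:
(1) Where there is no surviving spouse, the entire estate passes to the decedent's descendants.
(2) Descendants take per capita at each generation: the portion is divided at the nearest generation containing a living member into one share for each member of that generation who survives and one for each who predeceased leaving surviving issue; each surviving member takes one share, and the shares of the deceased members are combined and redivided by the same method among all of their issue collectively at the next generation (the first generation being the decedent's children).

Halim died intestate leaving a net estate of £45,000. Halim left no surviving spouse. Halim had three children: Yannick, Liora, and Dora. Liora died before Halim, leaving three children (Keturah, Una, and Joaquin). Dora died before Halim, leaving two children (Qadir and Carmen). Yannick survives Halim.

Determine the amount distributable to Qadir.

Qadir receives £6,000.

The entire £45,000 passes to the descendants.
That amount (£45,000) is divided at the children's generation into 3 shares of £15,000. Yannick takes £15,000. The 2 shares of the deceased (Liora and Dora) are combined into a pool of £30,000.
That pool (£30,000) is divided at the grandchildren's generation equally among Keturah, Una, Joaquin, Qadir, and Carmen: £6,000 each.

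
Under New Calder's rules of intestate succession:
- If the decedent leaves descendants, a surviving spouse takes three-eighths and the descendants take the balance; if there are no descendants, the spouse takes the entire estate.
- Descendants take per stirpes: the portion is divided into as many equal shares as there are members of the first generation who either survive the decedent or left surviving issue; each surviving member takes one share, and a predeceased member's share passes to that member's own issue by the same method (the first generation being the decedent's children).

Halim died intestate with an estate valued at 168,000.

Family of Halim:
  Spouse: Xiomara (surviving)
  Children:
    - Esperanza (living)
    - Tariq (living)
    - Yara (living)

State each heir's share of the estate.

Xiomara takes three-eighths of 168,000 = 63,000. The remaining 105,000 passes to the descendants.
The descendants' portion (105,000) is divided into 3 shares of 35,000: Esperanza, Tariq, and Yara each take 35,000.

Xiomara: 63,000; Esperanza: 35,000; Tariq: 35,000; Yara: 35,000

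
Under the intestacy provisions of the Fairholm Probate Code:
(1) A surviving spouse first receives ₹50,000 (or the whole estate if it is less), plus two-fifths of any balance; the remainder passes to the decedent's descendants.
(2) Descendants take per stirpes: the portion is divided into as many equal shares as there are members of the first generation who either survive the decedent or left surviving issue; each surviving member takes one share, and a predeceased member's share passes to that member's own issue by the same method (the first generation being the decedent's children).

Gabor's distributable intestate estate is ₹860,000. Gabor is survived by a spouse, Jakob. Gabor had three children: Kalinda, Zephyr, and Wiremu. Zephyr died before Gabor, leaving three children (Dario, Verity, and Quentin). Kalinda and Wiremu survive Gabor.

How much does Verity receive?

Verity receives ₹54,000.

Jakob first takes ₹50,000, leaving a balance of ₹810,000. Jakob then takes two-fifths of the balance (₹324,000), for a total of ₹374,000. The remaining ₹486,000 passes to the descendants.
The descendants' portion (₹486,000) is divided into 3 shares of ₹162,000: Kalinda and Wiremu each take ₹162,000; Zephyr's ₹162,000 share passes to Zephyr's issue.
Zephyr's share (₹162,000) is divided into 3 shares of ₹54,000: Dario, Verity, and Quentin each take ₹54,000.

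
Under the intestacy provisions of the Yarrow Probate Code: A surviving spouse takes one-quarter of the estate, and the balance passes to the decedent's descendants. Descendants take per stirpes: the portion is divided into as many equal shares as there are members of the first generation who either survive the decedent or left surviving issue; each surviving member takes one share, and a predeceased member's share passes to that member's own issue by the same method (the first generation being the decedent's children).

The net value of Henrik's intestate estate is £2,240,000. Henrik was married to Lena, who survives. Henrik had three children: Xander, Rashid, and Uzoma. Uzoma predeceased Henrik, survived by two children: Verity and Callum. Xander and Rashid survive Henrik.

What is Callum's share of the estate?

Callum receives £280,000.

Lena takes one-quarter of £2,240,000 = £560,000. The remaining £1,680,000 passes to the descendants.
The descendants' portion (£1,680,000) is divided into 3 shares of £560,000: Xander and Rashid each take £560,000; Uzoma's £560,000 share passes to Uzoma's issue.
Uzoma's share (£560,000) is divided into 2 shares of £280,000: Verity and Callum each take £280,000.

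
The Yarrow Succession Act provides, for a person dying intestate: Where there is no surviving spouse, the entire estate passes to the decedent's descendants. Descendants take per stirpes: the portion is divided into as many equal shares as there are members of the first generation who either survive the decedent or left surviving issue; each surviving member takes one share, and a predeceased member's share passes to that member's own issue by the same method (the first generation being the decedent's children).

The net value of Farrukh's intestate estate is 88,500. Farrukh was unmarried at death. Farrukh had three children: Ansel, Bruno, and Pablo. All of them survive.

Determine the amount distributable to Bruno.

The entire 88,500 passes to the descendants.
That amount (88,500) is divided into 3 shares of 29,500: Ansel, Bruno, and Pablo each take 29,500.

Bruno receives 29,500.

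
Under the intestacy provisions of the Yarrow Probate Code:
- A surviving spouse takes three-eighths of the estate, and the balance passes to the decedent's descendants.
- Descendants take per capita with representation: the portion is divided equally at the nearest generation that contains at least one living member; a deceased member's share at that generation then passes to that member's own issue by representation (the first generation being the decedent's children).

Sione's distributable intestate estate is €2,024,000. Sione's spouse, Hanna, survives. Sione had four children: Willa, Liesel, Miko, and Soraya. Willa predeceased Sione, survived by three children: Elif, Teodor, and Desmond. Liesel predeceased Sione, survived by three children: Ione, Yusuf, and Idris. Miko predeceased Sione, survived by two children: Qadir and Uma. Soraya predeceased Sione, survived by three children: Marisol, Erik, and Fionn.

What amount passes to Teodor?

Teodor receives €115,000.

Hanna takes three-eighths of €2,024,000 = €759,000. The remaining €1,265,000 passes to the descendants.
No child survives, so the initial division is made at the grandchildren's generation.
The descendants' portion (€1,265,000) is divided into 11 shares of €115,000: Elif, Teodor, Desmond, Ione, Yusuf, Idris, Qadir, Uma, Marisol, Erik, and Fionn each take €115,000.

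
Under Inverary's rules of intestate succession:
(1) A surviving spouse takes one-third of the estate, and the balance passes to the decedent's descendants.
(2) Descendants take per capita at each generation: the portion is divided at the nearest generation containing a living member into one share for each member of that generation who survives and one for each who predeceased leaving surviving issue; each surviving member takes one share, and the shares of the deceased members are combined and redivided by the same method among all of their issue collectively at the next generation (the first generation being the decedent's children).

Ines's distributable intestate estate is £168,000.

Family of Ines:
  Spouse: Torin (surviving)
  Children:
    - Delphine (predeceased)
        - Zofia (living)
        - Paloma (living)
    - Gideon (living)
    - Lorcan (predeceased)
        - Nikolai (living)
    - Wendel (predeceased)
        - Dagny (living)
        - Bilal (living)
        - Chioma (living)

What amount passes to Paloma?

Torin takes one-third of £168,000 = £56,000. The remaining £112,000 passes to the descendants.
The descendants' portion (£112,000) is divided at the children's generation into 4 shares of £28,000. Gideon takes £28,000. The 3 shares of the deceased (Delphine, Lorcan, and Wendel) are combined into a pool of £84,000.
That pool (£84,000) is divided at the grandchildren's generation equally among Zofia, Paloma, Nikolai, Dagny, Bilal, and Chioma: £14,000 each.

Paloma receives £14,000.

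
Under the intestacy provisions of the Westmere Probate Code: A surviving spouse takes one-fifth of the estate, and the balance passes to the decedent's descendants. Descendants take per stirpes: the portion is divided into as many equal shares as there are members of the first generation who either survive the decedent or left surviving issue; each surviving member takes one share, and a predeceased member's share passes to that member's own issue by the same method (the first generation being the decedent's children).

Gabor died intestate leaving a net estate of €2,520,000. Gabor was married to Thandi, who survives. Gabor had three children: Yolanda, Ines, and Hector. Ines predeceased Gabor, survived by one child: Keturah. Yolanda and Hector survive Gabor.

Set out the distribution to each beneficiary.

Thandi: €504,000; Yolanda: €672,000; Keturah: €672,000; Hector: €672,000

Thandi takes one-fifth of €2,520,000 = €504,000. The remaining €2,016,000 passes to the descendants.
The descendants' portion (€2,016,000) is divided into 3 shares of €672,000: Yolanda and Hector each take €672,000; Ines's €672,000 share passes to Ines's issue.
Ines's share (€672,000) passes entirely to Keturah.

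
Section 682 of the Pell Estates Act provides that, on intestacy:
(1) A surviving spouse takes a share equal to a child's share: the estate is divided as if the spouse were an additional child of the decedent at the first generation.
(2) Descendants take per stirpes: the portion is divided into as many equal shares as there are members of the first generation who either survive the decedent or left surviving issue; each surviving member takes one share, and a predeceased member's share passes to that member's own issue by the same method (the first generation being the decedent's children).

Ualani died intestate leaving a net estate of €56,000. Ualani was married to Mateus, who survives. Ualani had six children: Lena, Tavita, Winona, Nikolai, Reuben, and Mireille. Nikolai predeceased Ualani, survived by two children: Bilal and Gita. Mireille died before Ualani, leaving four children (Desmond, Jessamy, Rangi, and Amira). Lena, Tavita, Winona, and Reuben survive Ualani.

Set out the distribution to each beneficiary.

Mateus: €8,000; Lena: €8,000; Tavita: €8,000; Winona: €8,000; Bilal: €4,000; Gita: €4,000; Reuben: €8,000; Desmond: €2,000; Jessamy: €2,000; Rangi: €2,000; Amira: €2,000

The spouse counts as an additional share at the children's level, so there are 7 primary shares of €8,000. Mateus takes one such share (€8,000).
The children's combined portion (€48,000) is divided into 6 shares of €8,000: Lena, Tavita, Winona, and Reuben each take €8,000; Nikolai's €8,000 share passes to Nikolai's issue; Mireille's €8,000 share passes to Mireille's issue.
Nikolai's share (€8,000) is divided into 2 shares of €4,000: Bilal and Gita each take €4,000.
Mireille's share (€8,000) is divided into 4 shares of €2,000: Desmond, Jessamy, Rangi, and Amira each take €2,000.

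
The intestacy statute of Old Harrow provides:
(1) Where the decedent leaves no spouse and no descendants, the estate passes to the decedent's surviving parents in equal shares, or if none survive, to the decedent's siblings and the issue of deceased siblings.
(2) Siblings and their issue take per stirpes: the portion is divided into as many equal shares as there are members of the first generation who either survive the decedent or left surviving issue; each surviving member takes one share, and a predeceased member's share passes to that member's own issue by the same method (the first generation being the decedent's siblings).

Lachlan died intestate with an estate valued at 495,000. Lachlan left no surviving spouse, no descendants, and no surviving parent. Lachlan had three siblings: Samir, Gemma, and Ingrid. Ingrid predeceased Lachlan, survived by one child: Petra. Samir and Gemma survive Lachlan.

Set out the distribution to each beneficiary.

The entire 495,000 passes to the siblings and their issue.
That amount (495,000) is divided into 3 shares of 165,000: Samir and Gemma each take 165,000; Ingrid's 165,000 share passes to Ingrid's issue.
Ingrid's share (165,000) passes entirely to Petra.

Samir: 165,000; Gemma: 165,000; Petra: 165,000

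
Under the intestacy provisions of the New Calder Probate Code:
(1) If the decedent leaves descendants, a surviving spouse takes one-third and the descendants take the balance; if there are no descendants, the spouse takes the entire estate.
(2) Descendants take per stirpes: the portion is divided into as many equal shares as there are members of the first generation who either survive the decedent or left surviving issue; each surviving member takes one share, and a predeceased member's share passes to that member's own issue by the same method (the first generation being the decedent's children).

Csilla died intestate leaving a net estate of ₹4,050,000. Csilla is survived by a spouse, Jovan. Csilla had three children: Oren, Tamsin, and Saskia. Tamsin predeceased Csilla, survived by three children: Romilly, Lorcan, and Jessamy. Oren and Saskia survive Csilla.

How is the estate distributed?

Jovan takes one-third of ₹4,050,000 = ₹1,350,000. The remaining ₹2,700,000 passes to the descendants.
The descendants' portion (₹2,700,000) is divided into 3 shares of ₹900,000: Oren and Saskia each take ₹900,000; Tamsin's ₹900,000 share passes to Tamsin's issue.
Tamsin's share (₹900,000) is divided into 3 shares of ₹300,000: Romilly, Lorcan, and Jessamy each take ₹300,000.

Jovan: ₹1,350,000; Oren: ₹900,000; Romilly: ₹300,000; Lorcan: ₹300,000; Jessamy: ₹300,000; Saskia: ₹900,000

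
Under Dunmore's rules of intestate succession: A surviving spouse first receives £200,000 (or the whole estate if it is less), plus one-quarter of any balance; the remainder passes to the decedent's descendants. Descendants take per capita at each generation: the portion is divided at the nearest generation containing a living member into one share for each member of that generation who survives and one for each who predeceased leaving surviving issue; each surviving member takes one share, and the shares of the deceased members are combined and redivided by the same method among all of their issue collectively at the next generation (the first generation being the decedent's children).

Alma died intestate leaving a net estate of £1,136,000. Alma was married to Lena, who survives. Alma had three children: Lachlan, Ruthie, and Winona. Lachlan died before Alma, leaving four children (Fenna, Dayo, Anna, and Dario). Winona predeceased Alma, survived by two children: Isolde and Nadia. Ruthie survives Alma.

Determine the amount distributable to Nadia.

Lena first takes £200,000, leaving a balance of £936,000. Lena then takes one-quarter of the balance (£234,000), for a total of £434,000. The remaining £702,000 passes to the descendants.
The descendants' portion (£702,000) is divided at the children's generation into 3 shares of £234,000. Ruthie takes £234,000. The 2 shares of the deceased (Lachlan and Winona) are combined into a pool of £468,000.
That pool (£468,000) is divided at the grandchildren's generation equally among Fenna, Dayo, Anna, Dario, Isolde, and Nadia: £78,000 each.

Nadia receives £78,000.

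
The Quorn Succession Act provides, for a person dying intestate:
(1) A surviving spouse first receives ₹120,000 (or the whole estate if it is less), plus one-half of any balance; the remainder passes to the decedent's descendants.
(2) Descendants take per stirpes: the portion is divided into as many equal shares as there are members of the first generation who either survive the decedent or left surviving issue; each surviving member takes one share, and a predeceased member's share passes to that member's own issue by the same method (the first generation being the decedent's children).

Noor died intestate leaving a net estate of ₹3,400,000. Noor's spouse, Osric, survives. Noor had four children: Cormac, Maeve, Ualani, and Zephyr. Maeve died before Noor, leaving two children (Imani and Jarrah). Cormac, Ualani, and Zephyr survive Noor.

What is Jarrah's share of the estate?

Osric first takes ₹120,000, leaving a balance of ₹3,280,000. Osric then takes one-half of the balance (₹1,640,000), for a total of ₹1,760,000. The remaining ₹1,640,000 passes to the descendants.
The descendants' portion (₹1,640,000) is divided into 4 shares of ₹410,000: Cormac, Ualani, and Zephyr each take ₹410,000; Maeve's ₹410,000 share passes to Maeve's issue.
Maeve's share (₹410,000) is divided into 2 shares of ₹205,000: Imani and Jarrah each take ₹205,000.

Jarrah receives ₹205,000.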